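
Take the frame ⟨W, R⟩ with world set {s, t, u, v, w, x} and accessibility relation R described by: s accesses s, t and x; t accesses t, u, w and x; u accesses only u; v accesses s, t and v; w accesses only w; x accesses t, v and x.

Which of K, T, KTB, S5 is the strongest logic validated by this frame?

T

Reflexive (axiom T): yes — every world is R-related to itself.
Symmetric (axiom B): no — s R t but not t R s.
Euclidean (axiom 5): no — t R u and t R w, but not u R w.
So F validates K, T; KTB would additionally require R to be symmetric. The strongest is T.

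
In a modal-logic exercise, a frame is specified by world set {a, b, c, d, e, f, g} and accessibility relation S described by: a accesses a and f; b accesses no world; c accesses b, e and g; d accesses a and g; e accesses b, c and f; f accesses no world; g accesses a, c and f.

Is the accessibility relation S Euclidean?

No

Euclidean: no — c S b and c S e, but not b S e.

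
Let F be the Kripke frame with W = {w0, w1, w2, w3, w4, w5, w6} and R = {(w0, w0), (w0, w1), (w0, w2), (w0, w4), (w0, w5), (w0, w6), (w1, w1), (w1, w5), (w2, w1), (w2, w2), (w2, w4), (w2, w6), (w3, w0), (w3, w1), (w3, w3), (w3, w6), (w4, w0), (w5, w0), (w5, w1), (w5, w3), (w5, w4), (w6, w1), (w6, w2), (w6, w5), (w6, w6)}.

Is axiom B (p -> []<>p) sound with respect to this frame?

Axiom B corresponds to the accessibility relation being symmetric.
Symmetric: no — w0 R w1 but not w1 R w0.

No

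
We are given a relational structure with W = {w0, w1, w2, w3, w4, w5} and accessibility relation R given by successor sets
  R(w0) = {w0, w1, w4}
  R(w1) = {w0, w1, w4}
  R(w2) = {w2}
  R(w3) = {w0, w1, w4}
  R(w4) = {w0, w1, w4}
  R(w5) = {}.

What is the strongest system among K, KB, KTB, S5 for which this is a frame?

Symmetric (axiom B): no — w3 R w0 but not w0 R w3.
Reflexive (axiom T): no — w3 is not related to itself.
Euclidean (axiom 5): yes — any two successors of a common world are R-related.
So F validates K; KB would additionally require R to be symmetric. The strongest is K.

K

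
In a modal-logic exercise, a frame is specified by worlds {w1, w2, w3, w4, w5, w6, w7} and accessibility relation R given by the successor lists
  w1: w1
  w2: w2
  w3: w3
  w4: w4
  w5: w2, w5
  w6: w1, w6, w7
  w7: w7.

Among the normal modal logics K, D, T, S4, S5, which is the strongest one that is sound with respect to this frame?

Serial (axiom D): yes — every world has a successor (e.g. w1 R w1).
Reflexive (axiom T): yes — every world is R-related to itself.
Transitive (axiom 4): yes — every two-step R-path is closed by a direct edge.
Euclidean (axiom 5): no — w6 R w1 and w6 R w7, but not w1 R w7.
So F validates K, D, T, S4; S5 would additionally require R to be Euclidean. The strongest is S4.

S4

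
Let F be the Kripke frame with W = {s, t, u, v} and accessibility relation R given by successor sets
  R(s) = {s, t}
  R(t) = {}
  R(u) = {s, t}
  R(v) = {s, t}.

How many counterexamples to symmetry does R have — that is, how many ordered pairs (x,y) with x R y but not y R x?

5

Enumerating: (s,t), (u,s), (u,t), (v,s), (v,t).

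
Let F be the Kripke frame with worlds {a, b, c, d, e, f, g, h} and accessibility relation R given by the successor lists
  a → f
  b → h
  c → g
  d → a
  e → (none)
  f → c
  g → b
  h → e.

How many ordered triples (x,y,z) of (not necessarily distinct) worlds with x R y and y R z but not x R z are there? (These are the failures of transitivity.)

6

Enumerating: (a,f,c), (b,h,e), (c,g,b), (d,a,f), (f,c,g), (g,b,h).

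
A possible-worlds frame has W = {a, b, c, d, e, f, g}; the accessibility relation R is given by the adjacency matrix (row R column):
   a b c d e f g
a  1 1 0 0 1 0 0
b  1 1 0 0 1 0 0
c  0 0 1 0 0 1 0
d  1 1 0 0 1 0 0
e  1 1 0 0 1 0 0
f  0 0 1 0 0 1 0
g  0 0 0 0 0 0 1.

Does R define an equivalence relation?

No

Reflexive: no — d is not related to itself.
Symmetric: no — d R a but not a R d.
Transitive: yes — every two-step R-path is closed by a direct edge.
So R is not an equivalence relation.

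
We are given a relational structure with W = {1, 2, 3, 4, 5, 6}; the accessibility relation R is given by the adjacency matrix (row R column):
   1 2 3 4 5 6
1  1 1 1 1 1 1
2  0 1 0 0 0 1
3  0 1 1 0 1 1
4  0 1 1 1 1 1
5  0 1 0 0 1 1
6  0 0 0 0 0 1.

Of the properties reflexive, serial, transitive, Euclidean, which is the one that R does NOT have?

Reflexive: yes — every world is R-related to itself.
Serial: yes — every world has a successor (e.g. 1 R 1).
Transitive: yes — every two-step R-path is closed by a direct edge.
Euclidean: no — 1 R 2 and 1 R 3, but not 2 R 3.
Only Euclidean fails.

Euclidean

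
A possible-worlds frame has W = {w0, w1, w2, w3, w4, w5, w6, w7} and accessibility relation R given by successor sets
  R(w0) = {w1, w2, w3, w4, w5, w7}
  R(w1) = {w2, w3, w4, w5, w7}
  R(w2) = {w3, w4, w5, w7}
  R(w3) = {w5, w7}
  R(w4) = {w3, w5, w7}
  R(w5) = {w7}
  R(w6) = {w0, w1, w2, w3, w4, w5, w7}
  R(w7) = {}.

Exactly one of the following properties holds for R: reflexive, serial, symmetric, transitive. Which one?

transitive

Reflexive: no — w0 is not related to itself.
Serial: no — w7 has no R-successor.
Symmetric: no — w0 R w1 but not w1 R w0.
Transitive: yes — every two-step R-path is closed by a direct edge.
Only transitive holds.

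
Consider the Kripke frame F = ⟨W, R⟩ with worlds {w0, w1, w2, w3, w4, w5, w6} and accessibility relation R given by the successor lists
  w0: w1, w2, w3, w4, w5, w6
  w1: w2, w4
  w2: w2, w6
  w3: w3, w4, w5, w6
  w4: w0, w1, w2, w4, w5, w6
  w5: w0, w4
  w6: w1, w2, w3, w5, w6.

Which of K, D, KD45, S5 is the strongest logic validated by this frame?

D

Serial (axiom D): yes — every world has a successor (e.g. w0 R w1).
Euclidean (axiom 5): no — w0 R w1 and w0 R w3, but not w1 R w3.
Transitive (axiom 4): no — w1 R w2 and w2 R w6, but not w1 R w6.
Reflexive (axiom T): no — w0 is not related to itself.
So F validates K, D; KD45 would additionally require R to be Euclidean and transitive. The strongest is D.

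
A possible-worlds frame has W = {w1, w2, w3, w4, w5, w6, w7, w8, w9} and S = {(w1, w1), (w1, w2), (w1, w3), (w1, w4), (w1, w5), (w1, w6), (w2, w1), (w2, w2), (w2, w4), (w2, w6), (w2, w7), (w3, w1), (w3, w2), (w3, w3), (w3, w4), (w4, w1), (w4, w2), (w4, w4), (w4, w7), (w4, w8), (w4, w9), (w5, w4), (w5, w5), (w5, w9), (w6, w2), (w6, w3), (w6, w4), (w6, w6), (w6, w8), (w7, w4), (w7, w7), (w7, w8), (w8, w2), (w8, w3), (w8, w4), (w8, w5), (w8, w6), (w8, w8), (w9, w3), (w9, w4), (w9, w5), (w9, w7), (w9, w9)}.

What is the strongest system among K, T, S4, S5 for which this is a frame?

T

Reflexive (axiom T): yes — every world is S-related to itself.
Transitive (axiom 4): no — w1 S w2 and w2 S w7, but not w1 S w7.
Euclidean (axiom 5): no — w1 S w2 and w1 S w3, but not w2 S w3.
So F validates K, T; S4 would additionally require S to be transitive. The strongest is T.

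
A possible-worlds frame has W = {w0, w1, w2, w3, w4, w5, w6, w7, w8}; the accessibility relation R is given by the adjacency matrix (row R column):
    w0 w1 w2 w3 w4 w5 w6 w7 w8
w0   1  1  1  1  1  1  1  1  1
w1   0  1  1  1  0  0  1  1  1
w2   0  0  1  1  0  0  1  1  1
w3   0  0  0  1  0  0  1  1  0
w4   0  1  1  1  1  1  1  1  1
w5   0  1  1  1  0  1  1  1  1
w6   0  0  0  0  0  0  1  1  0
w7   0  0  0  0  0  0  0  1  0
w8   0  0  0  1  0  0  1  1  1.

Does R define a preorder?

Yes

Reflexive: yes — every world is R-related to itself.
Transitive: yes — every two-step R-path is closed by a direct edge.
So R is a preorder.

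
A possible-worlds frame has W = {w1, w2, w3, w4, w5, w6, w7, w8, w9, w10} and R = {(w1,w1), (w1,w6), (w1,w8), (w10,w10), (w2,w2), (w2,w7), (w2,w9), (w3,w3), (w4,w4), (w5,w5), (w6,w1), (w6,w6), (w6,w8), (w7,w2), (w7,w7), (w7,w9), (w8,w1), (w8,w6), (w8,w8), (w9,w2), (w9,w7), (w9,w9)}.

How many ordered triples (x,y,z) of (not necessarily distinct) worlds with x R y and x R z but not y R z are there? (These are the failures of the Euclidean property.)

0

R is Euclidean; there are no such tuples.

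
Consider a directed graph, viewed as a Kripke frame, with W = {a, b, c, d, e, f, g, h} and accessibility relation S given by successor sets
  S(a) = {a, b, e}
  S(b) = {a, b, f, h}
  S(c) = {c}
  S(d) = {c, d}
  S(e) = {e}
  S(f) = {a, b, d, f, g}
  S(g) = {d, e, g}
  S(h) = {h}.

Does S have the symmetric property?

No

Symmetric: no — a S e but not e S a.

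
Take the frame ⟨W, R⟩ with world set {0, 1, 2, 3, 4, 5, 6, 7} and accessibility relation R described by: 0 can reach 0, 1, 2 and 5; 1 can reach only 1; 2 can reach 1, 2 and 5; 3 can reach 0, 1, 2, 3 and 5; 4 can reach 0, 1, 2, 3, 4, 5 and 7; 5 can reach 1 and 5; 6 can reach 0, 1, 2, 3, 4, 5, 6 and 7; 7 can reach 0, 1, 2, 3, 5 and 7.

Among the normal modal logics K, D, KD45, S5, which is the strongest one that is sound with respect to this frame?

D

Serial (axiom D): yes — every world has a successor (e.g. 0 R 0).
Euclidean (axiom 5): no — 0 R 1 and 0 R 2, but not 1 R 2.
Transitive (axiom 4): yes — every two-step R-path is closed by a direct edge.
Reflexive (axiom T): yes — every world is R-related to itself.
So F validates K, D; KD45 would additionally require R to be Euclidean. The strongest is D.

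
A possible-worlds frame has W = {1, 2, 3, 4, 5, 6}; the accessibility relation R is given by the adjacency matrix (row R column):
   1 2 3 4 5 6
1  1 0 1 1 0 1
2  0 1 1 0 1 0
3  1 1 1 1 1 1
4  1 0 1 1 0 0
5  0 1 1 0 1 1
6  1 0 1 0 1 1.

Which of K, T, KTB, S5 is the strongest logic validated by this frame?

KTB

Reflexive (axiom T): yes — every world is R-related to itself.
Symmetric (axiom B): yes — every pair in R has its reverse in R.
Euclidean (axiom 5): no — 1 R 4 and 1 R 6, but not 4 R 6.
So F validates K, T, KTB; S5 would additionally require R to be Euclidean. The strongest is KTB.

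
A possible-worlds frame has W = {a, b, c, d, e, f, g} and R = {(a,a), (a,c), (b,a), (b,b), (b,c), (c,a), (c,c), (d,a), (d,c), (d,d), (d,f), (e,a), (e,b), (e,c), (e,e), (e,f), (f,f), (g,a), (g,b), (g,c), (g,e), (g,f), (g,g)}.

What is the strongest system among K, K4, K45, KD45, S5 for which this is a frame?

K4

Transitive (axiom 4): yes — every two-step R-path is closed by a direct edge.
Euclidean (axiom 5): no — d R a and d R f, but not a R f.
Serial (axiom D): yes — every world has a successor (e.g. a R a).
Reflexive (axiom T): yes — every world is R-related to itself.
So F validates K, K4; K45 would additionally require R to be Euclidean. The strongest is K4.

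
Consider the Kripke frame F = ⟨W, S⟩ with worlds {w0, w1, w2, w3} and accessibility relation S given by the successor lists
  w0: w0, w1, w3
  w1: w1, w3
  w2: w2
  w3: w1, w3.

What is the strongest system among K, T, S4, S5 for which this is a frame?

S4

Reflexive (axiom T): yes — every world is S-related to itself.
Transitive (axiom 4): yes — every two-step S-path is closed by a direct edge.
Euclidean (axiom 5): no — w0 S w1 and w0 S w0, but not w1 S w0.
So F validates K, T, S4; S5 would additionally require S to be Euclidean. The strongest is S4.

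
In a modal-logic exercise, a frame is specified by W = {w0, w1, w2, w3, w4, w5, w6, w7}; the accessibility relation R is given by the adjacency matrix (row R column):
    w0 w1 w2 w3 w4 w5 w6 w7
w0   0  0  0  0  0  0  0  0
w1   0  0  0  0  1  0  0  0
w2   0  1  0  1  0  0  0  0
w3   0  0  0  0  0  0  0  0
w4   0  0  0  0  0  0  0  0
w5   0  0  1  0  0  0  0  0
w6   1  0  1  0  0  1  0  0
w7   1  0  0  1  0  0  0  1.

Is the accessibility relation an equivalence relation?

No

Reflexive: no — w0 is not related to itself.
Symmetric: no — w1 R w4 but not w4 R w1.
Transitive: no — w2 R w1 and w1 R w4, but not w2 R w4.
So R is not an equivalence relation.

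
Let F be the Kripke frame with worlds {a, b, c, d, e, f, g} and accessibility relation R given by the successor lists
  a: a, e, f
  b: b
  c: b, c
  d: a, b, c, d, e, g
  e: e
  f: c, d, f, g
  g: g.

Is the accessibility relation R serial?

Yes

Serial: yes — every world has a successor (e.g. a R a).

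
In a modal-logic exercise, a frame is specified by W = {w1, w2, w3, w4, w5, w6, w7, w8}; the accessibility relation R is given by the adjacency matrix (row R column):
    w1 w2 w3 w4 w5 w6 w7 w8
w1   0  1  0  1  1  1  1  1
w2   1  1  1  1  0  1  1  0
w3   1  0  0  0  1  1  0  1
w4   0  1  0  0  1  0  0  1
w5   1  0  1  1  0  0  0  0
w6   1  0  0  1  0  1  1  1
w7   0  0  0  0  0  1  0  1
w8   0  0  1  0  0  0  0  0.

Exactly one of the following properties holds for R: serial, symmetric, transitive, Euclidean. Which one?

Serial: yes — every world has a successor (e.g. w1 R w2).
Symmetric: no — w1 R w4 but not w4 R w1.
Transitive: no — w1 R w2 and w2 R w3, but not w1 R w3.
Euclidean: no — w1 R w2 and w1 R w5, but not w2 R w5.
Only serial holds.

serial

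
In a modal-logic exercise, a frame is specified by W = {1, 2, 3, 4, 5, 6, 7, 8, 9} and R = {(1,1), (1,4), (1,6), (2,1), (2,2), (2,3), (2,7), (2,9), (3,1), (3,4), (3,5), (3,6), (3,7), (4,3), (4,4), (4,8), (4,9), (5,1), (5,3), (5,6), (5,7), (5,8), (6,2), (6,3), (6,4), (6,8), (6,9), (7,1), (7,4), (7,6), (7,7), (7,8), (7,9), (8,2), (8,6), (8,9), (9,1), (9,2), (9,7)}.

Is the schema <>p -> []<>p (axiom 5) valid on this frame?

No

The schema 5 characterises exactly the Euclidean frames.
Euclidean: no — 1 R 4 and 1 R 6, but not 4 R 6.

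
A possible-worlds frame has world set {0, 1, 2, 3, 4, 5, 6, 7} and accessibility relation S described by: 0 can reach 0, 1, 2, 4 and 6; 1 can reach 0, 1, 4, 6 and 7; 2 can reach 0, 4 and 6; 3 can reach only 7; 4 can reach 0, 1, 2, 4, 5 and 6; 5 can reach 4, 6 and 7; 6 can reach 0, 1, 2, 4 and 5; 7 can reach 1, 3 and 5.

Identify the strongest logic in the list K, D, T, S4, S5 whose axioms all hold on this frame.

Serial (axiom D): yes — every world has a successor (e.g. 0 S 0).
Reflexive (axiom T): no — 2 is not related to itself.
Transitive (axiom 4): no — 0 S 1 and 1 S 7, but not 0 S 7.
Euclidean (axiom 5): no — 0 S 1 and 0 S 2, but not 1 S 2.
So F validates K, D; T would additionally require S to be reflexive. The strongest is D.

D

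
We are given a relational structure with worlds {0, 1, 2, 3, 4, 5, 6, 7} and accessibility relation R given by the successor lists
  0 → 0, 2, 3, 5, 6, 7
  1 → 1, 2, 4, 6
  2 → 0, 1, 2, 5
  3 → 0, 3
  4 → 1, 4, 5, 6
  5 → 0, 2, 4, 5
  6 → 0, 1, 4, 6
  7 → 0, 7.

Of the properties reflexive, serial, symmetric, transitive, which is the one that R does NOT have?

transitive

Reflexive: yes — every world is R-related to itself.
Serial: yes — every world has a successor (e.g. 0 R 0).
Symmetric: yes — every pair in R has its reverse in R.
Transitive: no — 0 R 2 and 2 R 1, but not 0 R 1.
Only transitive fails.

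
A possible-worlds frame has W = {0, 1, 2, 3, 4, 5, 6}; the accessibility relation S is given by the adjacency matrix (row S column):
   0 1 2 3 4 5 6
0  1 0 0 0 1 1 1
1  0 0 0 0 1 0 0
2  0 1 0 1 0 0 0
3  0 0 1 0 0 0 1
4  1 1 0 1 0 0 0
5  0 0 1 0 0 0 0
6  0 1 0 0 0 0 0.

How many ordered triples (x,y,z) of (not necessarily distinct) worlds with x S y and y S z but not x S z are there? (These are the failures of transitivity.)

22

Enumerating: (0,4,1), (0,4,3), (0,5,2), (0,6,1), (1,4,0), (1,4,1), (1,4,3), (2,1,4), (2,3,2), (2,3,6), (3,2,1), (3,2,3), … and 10 more.
Total: 22.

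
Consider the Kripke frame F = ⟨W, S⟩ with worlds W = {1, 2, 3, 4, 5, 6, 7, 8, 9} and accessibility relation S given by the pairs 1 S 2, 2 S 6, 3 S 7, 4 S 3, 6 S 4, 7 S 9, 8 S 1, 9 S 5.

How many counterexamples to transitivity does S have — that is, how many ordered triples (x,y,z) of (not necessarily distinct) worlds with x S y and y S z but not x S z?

7

Enumerating: (1,2,6), (2,6,4), (3,7,9), (4,3,7), (6,4,3), (7,9,5), (8,1,2).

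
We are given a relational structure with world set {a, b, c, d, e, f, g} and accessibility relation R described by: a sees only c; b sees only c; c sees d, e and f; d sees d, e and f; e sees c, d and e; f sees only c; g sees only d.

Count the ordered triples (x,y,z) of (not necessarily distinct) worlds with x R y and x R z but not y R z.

Enumerating: (a,c,c), (b,c,c), (c,e,f), (c,f,d), (c,f,e), (c,f,f), (d,e,f), (d,f,d), (d,f,e), (d,f,f), (e,c,c), (e,d,c), (f,c,c).

13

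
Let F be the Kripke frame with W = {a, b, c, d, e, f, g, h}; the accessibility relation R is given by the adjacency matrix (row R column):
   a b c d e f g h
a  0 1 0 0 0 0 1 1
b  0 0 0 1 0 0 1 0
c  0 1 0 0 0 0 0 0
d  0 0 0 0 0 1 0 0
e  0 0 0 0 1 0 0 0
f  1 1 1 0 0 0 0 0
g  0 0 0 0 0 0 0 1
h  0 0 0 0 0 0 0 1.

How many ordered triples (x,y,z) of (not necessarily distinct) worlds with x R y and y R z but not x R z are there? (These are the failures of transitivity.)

12

Enumerating: (a,b,d), (b,d,f), (b,g,h), (c,b,d), (c,b,g), (d,f,a), (d,f,b), (d,f,c), (f,a,g), (f,a,h), (f,b,d), (f,b,g).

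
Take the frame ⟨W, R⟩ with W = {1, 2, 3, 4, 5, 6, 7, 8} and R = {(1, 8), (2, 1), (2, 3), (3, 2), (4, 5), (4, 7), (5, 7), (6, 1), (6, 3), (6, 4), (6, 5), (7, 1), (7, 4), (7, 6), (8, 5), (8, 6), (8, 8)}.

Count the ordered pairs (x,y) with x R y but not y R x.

12

Enumerating: (1,8), (2,1), (4,5), (5,7), (6,1), (6,3), (6,4), (6,5), (7,1), (7,6), (8,5), (8,6).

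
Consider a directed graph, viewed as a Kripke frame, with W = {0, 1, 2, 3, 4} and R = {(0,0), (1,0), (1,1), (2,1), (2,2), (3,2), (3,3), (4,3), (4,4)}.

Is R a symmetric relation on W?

Symmetric: no — 1 R 0 but not 0 R 1.

No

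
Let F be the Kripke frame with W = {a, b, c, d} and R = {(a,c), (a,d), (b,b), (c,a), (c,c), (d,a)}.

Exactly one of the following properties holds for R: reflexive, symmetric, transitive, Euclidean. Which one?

symmetric

Reflexive: no — a is not related to itself.
Symmetric: yes — every pair in R has its reverse in R.
Transitive: no — c R a and a R d, but not c R d.
Euclidean: no — a R c and a R d, but not c R d.
Only symmetric holds.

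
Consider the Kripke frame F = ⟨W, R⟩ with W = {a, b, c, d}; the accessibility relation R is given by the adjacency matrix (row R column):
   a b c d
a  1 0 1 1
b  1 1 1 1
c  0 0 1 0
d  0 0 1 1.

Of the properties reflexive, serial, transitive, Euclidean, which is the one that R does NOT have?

Euclidean

Reflexive: yes — every world is R-related to itself.
Serial: yes — every world has a successor (e.g. a R a).
Transitive: yes — every two-step R-path is closed by a direct edge.
Euclidean: no — a R c and a R d, but not c R d.
Only Euclidean fails.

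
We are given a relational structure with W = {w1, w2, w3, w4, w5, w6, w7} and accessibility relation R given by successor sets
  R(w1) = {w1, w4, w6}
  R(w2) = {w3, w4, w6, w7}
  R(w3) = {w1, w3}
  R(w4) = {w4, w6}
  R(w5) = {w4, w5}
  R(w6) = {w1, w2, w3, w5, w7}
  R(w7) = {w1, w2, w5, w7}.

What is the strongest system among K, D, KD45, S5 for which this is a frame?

Serial (axiom D): yes — every world has a successor (e.g. w1 R w1).
Euclidean (axiom 5): no — w1 R w6 and w1 R w4, but not w6 R w4.
Transitive (axiom 4): no — w1 R w6 and w6 R w2, but not w1 R w2.
Reflexive (axiom T): no — w2 is not related to itself.
So F validates K, D; KD45 would additionally require R to be Euclidean and transitive. The strongest is D.

D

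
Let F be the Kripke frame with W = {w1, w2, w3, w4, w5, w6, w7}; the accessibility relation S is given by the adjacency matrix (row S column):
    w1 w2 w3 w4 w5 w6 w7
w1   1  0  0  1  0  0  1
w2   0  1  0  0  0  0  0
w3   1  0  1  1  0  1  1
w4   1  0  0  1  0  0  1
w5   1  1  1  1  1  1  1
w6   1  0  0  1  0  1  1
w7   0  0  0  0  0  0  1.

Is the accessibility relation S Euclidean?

No

Euclidean: no — w1 S w7 and w1 S w4, but not w7 S w4.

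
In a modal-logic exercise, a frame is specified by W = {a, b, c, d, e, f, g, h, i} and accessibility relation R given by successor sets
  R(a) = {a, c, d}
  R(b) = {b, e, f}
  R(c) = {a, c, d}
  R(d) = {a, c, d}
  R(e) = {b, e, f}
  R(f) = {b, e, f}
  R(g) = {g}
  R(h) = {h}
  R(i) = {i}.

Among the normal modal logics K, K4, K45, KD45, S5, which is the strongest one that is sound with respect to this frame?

S5

Transitive (axiom 4): yes — every two-step R-path is closed by a direct edge.
Euclidean (axiom 5): yes — any two successors of a common world are R-related.
Serial (axiom D): yes — every world has a successor (e.g. a R a).
Reflexive (axiom T): yes — every world is R-related to itself.
So F validates K, K4, K45, KD45, S5. The strongest is S5.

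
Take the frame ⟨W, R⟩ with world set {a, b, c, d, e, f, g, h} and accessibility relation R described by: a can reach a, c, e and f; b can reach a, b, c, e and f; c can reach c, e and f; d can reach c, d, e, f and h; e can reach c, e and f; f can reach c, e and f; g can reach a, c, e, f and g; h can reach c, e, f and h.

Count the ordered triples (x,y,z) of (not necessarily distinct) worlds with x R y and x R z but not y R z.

Enumerating: (a,c,a), (a,e,a), (a,f,a), (b,a,b), (b,c,a), (b,c,b), (b,e,a), (b,e,b), (b,f,a), (b,f,b), (d,c,d), (d,c,h), … and 15 more.
Total: 27.

27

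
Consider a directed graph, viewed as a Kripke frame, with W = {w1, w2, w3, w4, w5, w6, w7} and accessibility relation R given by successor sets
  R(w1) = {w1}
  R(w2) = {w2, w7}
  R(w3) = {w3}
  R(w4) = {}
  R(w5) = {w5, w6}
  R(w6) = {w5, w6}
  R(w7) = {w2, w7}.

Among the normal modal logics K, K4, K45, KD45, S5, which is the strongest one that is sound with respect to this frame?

K45

Transitive (axiom 4): yes — every two-step R-path is closed by a direct edge.
Euclidean (axiom 5): yes — any two successors of a common world are R-related.
Serial (axiom D): no — w4 has no R-successor.
Reflexive (axiom T): no — w4 is not related to itself.
So F validates K, K4, K45; KD45 would additionally require R to be serial. The strongest is K45.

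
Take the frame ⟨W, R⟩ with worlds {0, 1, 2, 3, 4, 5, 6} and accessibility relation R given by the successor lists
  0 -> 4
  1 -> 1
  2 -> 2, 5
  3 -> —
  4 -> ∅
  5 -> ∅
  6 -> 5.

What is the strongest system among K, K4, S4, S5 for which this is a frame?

Transitive (axiom 4): yes — every two-step R-path is closed by a direct edge.
Reflexive (axiom T): no — 0 is not related to itself.
Euclidean (axiom 5): no — 0 R 4 and 0 R 4, but not 4 R 4.
So F validates K, K4; S4 would additionally require R to be reflexive. The strongest is K4.

K4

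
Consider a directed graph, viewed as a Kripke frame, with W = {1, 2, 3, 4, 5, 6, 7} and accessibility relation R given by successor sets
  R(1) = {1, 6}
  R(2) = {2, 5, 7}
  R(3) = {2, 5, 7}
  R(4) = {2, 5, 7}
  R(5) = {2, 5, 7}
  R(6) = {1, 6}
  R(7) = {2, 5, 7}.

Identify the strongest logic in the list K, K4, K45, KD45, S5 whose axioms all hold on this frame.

KD45

Transitive (axiom 4): yes — every two-step R-path is closed by a direct edge.
Euclidean (axiom 5): yes — any two successors of a common world are R-related.
Serial (axiom D): yes — every world has a successor (e.g. 1 R 1).
Reflexive (axiom T): no — 3 is not related to itself.
So F validates K, K4, K45, KD45; S5 would additionally require R to be reflexive. The strongest is KD45.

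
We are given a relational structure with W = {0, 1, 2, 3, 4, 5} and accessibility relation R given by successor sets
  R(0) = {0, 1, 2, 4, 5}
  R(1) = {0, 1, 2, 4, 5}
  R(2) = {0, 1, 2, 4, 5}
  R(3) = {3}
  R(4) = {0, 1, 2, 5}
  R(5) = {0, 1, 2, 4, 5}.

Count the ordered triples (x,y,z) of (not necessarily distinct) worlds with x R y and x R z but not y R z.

4

Enumerating: (0,4,4), (1,4,4), (2,4,4), (5,4,4).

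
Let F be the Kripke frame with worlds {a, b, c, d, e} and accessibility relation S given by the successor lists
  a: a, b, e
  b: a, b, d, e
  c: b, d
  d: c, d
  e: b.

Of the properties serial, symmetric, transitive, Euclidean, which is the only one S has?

serial

Serial: yes — every world has a successor (e.g. a S a).
Symmetric: no — a S e but not e S a.
Transitive: no — a S b and b S d, but not a S d.
Euclidean: no — b S a and b S d, but not a S d.
Only serial holds.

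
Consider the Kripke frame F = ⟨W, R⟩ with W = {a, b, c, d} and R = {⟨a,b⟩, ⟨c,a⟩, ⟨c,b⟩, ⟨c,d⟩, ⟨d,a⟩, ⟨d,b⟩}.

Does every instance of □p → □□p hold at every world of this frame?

Yes

The schema 4 characterises exactly the transitive frames.
Transitive: yes — every two-step R-path is closed by a direct edge.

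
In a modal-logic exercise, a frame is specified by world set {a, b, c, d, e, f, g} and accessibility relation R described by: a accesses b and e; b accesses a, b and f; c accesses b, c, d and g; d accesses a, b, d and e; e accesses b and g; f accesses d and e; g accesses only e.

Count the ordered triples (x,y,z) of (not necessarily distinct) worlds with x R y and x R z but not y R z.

Enumerating: (a,b,e), (a,e,e), (b,a,a), (b,a,f), (b,f,a), (b,f,b), (b,f,f), (c,b,c), (c,b,d), (c,b,g), (c,d,c), (c,d,g), … and 17 more.
Total: 29.

29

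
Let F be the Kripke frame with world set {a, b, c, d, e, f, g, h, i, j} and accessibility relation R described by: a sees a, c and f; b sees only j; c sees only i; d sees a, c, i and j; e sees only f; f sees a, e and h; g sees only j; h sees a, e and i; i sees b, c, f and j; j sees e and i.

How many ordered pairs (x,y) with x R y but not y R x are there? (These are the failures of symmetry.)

14

Enumerating: (a,c), (b,j), (d,a), (d,c), (d,i), (d,j), (f,h), (g,j), (h,a), (h,e), (h,i), (i,b), (i,f), (j,e).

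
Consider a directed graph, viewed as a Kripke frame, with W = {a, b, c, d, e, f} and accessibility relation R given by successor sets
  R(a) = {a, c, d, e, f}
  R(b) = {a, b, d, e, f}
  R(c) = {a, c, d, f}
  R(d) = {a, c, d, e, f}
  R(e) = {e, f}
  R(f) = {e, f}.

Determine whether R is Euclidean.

No

Euclidean: no — a R c and a R e, but not c R e.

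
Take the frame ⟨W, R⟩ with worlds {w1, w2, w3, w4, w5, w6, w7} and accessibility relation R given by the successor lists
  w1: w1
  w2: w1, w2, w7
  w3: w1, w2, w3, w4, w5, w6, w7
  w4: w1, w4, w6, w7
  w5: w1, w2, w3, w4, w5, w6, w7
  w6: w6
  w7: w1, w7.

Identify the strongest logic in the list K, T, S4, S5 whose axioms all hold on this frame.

S4

Reflexive (axiom T): yes — every world is R-related to itself.
Transitive (axiom 4): yes — every two-step R-path is closed by a direct edge.
Euclidean (axiom 5): no — w2 R w1 and w2 R w7, but not w1 R w7.
So F validates K, T, S4; S5 would additionally require R to be Euclidean. The strongest is S4.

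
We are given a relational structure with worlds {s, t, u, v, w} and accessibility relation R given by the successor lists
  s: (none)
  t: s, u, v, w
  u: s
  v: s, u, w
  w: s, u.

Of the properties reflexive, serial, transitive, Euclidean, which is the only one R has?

transitive

Reflexive: no — s is not related to itself.
Serial: no — s has no R-successor.
Transitive: yes — every two-step R-path is closed by a direct edge.
Euclidean: no — t R s and t R u, but not s R u.
Only transitive holds.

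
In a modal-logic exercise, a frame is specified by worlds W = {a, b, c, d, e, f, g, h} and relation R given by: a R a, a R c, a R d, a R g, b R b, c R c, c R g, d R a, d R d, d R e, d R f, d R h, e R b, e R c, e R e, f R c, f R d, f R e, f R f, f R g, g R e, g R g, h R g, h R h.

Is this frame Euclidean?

No

Euclidean: no — a R c and a R d, but not c R d.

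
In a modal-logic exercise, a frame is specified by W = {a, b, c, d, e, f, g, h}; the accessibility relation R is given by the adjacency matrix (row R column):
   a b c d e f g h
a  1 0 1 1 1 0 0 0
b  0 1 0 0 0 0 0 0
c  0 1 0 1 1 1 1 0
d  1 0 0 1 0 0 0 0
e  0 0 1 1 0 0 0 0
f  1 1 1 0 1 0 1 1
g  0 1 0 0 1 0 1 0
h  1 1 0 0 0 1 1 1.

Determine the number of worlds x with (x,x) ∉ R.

3

Enumerating: c, e, f.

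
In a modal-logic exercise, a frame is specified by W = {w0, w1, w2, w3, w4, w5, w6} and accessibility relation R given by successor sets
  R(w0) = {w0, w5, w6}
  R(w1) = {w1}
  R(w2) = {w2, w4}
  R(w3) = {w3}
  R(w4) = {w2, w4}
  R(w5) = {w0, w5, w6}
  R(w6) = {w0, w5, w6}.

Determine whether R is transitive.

Transitive: yes — every two-step R-path is closed by a direct edge.

Yes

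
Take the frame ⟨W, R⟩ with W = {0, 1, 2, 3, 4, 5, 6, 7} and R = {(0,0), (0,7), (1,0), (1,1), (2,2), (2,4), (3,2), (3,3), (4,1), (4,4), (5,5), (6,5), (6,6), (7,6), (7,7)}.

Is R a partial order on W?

No

Reflexive: yes — every world is R-related to itself.
Transitive: no — 0 R 7 and 7 R 6, but not 0 R 6.
Antisymmetric: yes — no distinct pair is related both ways.
So R is not a partial order.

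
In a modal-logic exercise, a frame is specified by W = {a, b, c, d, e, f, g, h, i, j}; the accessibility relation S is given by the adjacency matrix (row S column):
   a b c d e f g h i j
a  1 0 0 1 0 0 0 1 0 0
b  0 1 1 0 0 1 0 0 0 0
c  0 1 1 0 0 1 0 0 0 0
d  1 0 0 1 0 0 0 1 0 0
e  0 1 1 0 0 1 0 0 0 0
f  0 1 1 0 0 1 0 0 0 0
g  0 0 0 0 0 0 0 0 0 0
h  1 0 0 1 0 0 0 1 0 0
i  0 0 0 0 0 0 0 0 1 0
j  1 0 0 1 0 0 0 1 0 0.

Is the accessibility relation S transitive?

Transitive: yes — every two-step S-path is closed by a direct edge.

Yes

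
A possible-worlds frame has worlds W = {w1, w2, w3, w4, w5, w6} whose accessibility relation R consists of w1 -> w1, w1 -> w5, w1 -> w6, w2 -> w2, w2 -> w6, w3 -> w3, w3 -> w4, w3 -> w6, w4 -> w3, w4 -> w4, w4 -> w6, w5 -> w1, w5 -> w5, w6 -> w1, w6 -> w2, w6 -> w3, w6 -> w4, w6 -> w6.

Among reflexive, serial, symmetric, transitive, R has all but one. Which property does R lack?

Reflexive: yes — every world is R-related to itself.
Serial: yes — every world has a successor (e.g. w1 R w1).
Symmetric: yes — every pair in R has its reverse in R.
Transitive: no — w1 R w6 and w6 R w2, but not w1 R w2.
Only transitive fails.

transitive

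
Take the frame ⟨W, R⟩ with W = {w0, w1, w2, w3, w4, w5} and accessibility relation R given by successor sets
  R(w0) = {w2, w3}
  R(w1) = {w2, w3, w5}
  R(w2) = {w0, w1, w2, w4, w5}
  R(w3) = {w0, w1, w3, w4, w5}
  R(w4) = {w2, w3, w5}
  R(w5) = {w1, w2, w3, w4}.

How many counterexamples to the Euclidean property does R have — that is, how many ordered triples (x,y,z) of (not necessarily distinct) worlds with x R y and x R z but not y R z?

38

Enumerating: (w0,w2,w3), (w0,w3,w2), (w1,w2,w3), (w1,w3,w2), (w1,w5,w5), (w2,w0,w0), (w2,w0,w1), (w2,w0,w4), (w2,w0,w5), (w2,w1,w0), (w2,w1,w1), (w2,w1,w4), … and 26 more.
Total: 38.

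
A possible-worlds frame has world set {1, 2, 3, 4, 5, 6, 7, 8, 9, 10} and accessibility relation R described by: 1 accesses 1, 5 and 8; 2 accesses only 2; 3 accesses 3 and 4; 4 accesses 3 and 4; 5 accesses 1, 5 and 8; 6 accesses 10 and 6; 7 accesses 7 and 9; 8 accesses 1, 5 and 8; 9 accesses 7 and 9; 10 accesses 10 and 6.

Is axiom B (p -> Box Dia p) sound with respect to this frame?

By correspondence theory, B is valid on a frame iff R is symmetric.
Symmetric: yes — every pair in R has its reverse in R.

Yes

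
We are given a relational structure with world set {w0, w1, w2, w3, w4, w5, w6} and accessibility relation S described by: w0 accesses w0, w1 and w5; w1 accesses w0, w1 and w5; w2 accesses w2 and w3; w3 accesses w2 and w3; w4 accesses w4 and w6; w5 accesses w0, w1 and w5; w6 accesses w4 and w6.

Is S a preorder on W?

Yes

Reflexive: yes — every world is S-related to itself.
Transitive: yes — every two-step S-path is closed by a direct edge.
So S is a preorder.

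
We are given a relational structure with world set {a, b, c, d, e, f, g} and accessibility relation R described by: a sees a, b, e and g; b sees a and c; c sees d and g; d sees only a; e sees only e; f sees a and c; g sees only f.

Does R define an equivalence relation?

No

Reflexive: no — b is not related to itself.
Symmetric: no — a R e but not e R a.
Transitive: no — a R b and b R c, but not a R c.
So R is not an equivalence relation.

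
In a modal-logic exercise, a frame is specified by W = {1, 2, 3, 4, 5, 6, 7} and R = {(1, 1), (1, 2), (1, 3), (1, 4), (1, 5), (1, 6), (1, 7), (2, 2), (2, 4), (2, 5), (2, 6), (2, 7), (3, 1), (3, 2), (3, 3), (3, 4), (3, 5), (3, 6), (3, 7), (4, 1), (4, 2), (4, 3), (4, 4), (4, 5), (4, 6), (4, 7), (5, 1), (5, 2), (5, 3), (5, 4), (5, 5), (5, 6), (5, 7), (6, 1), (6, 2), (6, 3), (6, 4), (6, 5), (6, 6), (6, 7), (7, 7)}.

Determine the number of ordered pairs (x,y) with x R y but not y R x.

8

Enumerating: (1,2), (1,7), (2,7), (3,2), (3,7), (4,7), (5,7), (6,7).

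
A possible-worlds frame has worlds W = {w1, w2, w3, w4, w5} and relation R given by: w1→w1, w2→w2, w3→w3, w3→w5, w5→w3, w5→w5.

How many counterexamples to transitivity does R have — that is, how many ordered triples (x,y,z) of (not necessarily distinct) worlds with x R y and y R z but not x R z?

R is transitive; there are no such tuples.

0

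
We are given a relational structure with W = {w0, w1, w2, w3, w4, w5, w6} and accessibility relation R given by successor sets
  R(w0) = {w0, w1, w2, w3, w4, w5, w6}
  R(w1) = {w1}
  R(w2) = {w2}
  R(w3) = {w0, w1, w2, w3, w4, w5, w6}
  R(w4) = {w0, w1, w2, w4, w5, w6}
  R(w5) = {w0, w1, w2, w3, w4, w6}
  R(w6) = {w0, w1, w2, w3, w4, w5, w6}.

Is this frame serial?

Yes

Serial: yes — every world has a successor (e.g. w0 R w0).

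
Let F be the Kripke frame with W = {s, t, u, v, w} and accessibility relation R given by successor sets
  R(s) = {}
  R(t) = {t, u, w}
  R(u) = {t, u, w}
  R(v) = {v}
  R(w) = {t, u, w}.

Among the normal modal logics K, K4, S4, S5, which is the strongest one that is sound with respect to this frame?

Transitive (axiom 4): yes — every two-step R-path is closed by a direct edge.
Reflexive (axiom T): no — s is not related to itself.
Euclidean (axiom 5): yes — any two successors of a common world are R-related.
So F validates K, K4; S4 would additionally require R to be reflexive. The strongest is K4.

K4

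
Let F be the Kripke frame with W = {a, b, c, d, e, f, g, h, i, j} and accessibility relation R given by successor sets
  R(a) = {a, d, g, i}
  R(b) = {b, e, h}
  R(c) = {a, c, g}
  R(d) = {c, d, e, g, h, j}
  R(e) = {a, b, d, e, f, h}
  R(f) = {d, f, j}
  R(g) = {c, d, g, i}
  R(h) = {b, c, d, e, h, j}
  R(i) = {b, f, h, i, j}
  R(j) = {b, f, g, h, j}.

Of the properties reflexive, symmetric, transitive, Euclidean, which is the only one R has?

Reflexive: yes — every world is R-related to itself.
Symmetric: no — a R d but not d R a.
Transitive: no — a R d and d R c, but not a R c.
Euclidean: no — a R d and a R i, but not d R i.
Only reflexive holds.

reflexive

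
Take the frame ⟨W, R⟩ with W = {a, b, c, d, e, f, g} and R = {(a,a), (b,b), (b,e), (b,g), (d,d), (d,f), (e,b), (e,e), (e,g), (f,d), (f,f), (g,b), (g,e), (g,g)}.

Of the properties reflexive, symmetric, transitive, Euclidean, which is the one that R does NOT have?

reflexive

Reflexive: no — c is not related to itself.
Symmetric: yes — every pair in R has its reverse in R.
Transitive: yes — every two-step R-path is closed by a direct edge.
Euclidean: yes — any two successors of a common world are R-related.
Only reflexive fails.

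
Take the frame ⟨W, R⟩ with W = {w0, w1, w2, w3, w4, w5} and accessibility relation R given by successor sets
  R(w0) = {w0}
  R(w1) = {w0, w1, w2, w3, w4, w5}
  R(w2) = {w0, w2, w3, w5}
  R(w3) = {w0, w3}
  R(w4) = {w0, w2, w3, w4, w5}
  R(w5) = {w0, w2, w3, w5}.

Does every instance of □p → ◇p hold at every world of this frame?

Yes

The schema D characterises exactly the serial frames.
Serial: yes — every world has a successor (e.g. w0 R w0).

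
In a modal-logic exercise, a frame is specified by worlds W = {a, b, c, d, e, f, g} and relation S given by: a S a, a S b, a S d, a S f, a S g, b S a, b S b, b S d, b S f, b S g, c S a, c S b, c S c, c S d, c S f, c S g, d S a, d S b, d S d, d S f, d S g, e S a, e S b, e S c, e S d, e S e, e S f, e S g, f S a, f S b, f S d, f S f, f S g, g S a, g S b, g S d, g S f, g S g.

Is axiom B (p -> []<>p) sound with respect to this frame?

No

Axiom B corresponds to the accessibility relation being symmetric.
Symmetric: no — c S a but not a S c.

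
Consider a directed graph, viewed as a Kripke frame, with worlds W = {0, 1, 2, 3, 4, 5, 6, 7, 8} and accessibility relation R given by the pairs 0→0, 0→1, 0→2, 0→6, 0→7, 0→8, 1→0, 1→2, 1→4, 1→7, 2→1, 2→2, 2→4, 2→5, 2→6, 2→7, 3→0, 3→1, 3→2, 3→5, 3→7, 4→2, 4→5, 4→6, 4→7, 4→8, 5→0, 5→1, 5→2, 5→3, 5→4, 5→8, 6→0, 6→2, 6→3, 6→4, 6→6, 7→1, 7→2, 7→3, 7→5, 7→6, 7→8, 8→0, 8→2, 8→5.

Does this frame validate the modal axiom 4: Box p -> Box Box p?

By correspondence theory, 4 is valid on a frame iff R is transitive.
Transitive: no — 0 R 1 and 1 R 4, but not 0 R 4.

No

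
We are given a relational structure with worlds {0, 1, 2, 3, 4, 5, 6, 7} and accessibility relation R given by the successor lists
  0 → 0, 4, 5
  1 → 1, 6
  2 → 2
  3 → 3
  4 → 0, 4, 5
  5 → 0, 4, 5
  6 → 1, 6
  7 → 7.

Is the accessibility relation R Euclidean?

Euclidean: yes — any two successors of a common world are R-related.

Yes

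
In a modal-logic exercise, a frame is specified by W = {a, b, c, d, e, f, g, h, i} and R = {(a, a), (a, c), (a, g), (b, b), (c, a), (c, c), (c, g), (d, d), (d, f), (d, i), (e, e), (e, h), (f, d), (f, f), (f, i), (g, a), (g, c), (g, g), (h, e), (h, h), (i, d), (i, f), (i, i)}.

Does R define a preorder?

Yes

Reflexive: yes — every world is R-related to itself.
Transitive: yes — every two-step R-path is closed by a direct edge.
So R is a preorder.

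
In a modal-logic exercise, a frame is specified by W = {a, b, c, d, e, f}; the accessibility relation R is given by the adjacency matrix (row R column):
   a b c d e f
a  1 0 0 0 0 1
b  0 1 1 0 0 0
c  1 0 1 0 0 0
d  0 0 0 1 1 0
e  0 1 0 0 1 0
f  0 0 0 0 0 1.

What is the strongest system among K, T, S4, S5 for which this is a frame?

Reflexive (axiom T): yes — every world is R-related to itself.
Transitive (axiom 4): no — b R c and c R a, but not b R a.
Euclidean (axiom 5): no — a R f and a R a, but not f R a.
So F validates K, T; S4 would additionally require R to be transitive. The strongest is T.

T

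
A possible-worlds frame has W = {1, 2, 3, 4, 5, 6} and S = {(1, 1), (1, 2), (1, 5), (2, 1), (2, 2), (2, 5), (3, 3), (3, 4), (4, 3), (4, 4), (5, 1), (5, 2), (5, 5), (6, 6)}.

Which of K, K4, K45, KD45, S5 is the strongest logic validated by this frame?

S5

Transitive (axiom 4): yes — every two-step S-path is closed by a direct edge.
Euclidean (axiom 5): yes — any two successors of a common world are S-related.
Serial (axiom D): yes — every world has a successor (e.g. 1 S 1).
Reflexive (axiom T): yes — every world is S-related to itself.
So F validates K, K4, K45, KD45, S5. The strongest is S5.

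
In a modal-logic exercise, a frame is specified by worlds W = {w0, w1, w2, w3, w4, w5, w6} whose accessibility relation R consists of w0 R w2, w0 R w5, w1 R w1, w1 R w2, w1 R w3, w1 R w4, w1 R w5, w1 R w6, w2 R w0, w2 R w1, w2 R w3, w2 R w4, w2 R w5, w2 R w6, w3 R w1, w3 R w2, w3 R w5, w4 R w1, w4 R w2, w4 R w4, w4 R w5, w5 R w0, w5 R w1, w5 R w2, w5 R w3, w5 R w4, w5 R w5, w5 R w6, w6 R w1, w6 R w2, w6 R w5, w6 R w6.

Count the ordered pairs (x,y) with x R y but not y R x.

R is symmetric; there are no such tuples.

0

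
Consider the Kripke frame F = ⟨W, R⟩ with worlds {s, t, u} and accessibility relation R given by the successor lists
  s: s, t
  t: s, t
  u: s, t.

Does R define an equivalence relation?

Reflexive: no — u is not related to itself.
Symmetric: no — u R s but not s R u.
Transitive: yes — every two-step R-path is closed by a direct edge.
So R is not an equivalence relation.

No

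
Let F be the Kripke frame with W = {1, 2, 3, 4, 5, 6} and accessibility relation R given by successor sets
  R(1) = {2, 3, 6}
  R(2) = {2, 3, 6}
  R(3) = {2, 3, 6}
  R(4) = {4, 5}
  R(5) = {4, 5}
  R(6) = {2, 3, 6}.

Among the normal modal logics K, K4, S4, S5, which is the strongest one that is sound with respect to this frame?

Transitive (axiom 4): yes — every two-step R-path is closed by a direct edge.
Reflexive (axiom T): no — 1 is not related to itself.
Euclidean (axiom 5): yes — any two successors of a common world are R-related.
So F validates K, K4; S4 would additionally require R to be reflexive. The strongest is K4.

K4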